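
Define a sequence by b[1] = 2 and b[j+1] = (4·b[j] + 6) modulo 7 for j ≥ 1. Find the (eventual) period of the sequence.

Listing terms: b[1] = 2, b[2] = 0, b[3] = 6, b[4] = 2.
The sequence repeats with period 3.

3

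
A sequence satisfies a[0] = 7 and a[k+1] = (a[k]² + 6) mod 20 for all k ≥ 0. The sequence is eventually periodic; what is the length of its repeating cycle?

We have a[0] = 7, a[1] = 15, a[2] = 11, a[3] = 7.
Since a[3] = a[0] = 7, the sequence is periodic with period 3.

3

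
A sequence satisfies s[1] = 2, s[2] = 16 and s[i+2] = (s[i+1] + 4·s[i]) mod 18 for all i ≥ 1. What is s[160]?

2

Computing terms: s[1] = 2, s[2] = 16, s[3] = 6, s[4] = 16, s[5] = 4, s[6] = 14, s[7] = 12, s[8] = 14, s[9] = 8, s[10] = 10, s[11] = 6, s[12] = 10, s[13] = 16, s[14] = 2, s[15] = 12, s[16] = 2, s[17] = 14, s[18] = 4, s[19] = 6, s[20] = 4, s[21] = 10, s[22] = 8, s[23] = 12, s[24] = 8, s[25] = 2, s[26] = 16.
The sequence repeats with period 24.
So s[160] = s[1 + ((160-1) mod 24)] = s[16] = 2.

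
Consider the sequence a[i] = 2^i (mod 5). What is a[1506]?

4

Listing terms: a[0] = 1,  a[1] = 2,  a[2] = 4,  a[3] = 3,  a[4] = 1.
The sequence repeats with period 4.
(1506 - 0) mod 4 = 2, so a[1506] = a[2] = 4.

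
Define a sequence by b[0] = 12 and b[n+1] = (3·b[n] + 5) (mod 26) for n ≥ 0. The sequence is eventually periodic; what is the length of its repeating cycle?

b[0] = 12,  b[1] = 15,  b[2] = 24,  b[3] = 25,  b[4] = 2,  b[5] = 11,  b[6] = 12.
Since b[6] = b[0] = 12, the sequence is periodic with period 6.

6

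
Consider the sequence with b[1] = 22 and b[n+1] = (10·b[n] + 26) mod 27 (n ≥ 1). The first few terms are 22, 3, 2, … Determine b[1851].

17

Computing terms: b[1] = 22, b[2] = 3, b[3] = 2, b[4] = 19, b[5] = 0, b[6] = 26, b[7] = 16, b[8] = 24, b[9] = 23, b[10] = 13, b[11] = 21, b[12] = 20, b[13] = 10, b[14] = 18, b[15] = 17, b[16] = 7, b[17] = 15, b[18] = 14, b[19] = 4, b[20] = 12, b[21] = 11, b[22] = 1, b[23] = 9, b[24] = 8, b[25] = 25, b[26] = 6, b[27] = 5, b[28] = 22.
The sequence repeats with period 27.
(1851 - 1) mod 27 = 14, so b[1851] = b[15] = 17.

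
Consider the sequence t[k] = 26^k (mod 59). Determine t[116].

1

We have t[0] = 1; t[1] = 26; t[2] = 27; t[3] = 53; t[4] = 21; t[5] = 15; t[6] = 36; t[7] = 51; t[8] = 28; t[9] = 20; t[10] = 48; t[11] = 9; t[12] = 57; t[13] = 7; t[14] = 5; t[15] = 12; t[16] = 17; t[17] = 29; t[18] = 46; t[19] = 16; t[20] = 3; t[21] = 19; t[22] = 22; t[23] = 41; t[24] = 4; t[25] = 45; t[26] = 49; t[27] = 35; t[28] = 25; t[29] = 1.
Since t[29] = t[0] = 1, the sequence is periodic with period 29.
(116 - 0) mod 29 = 0, so t[116] = t[0] = 1.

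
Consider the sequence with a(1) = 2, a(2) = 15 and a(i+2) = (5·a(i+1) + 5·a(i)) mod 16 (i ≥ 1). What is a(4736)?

11

a(1) = 2,  a(2) = 15,  a(3) = 5,  a(4) = 4,  a(5) = 13,  a(6) = 5,  a(7) = 10,  a(8) = 11,  a(9) = 9,  a(10) = 4,  a(11) = 1,  a(12) = 9,  a(13) = 2,  a(14) = 7,  a(15) = 13,  a(16) = 4,  a(17) = 5,  a(18) = 13,  a(19) = 10,  a(20) = 3,  a(21) = 1,  a(22) = 4,  a(23) = 9,  a(24) = 1,  a(25) = 2,  a(26) = 15.
The sequence repeats with period 24.
So a(4736) = a(1 + ((4736-1) mod 24)) = a(8) = 11.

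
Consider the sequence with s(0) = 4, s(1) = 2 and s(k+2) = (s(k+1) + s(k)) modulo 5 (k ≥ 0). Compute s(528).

We have s(0) = 4,  s(1) = 2,  s(2) = 1,  s(3) = 3,  s(4) = 4,  s(5) = 2.
The sequence repeats with period 4.
So s(528) = s(0 + ((528-0) mod 4)) = s(0) = 4.

4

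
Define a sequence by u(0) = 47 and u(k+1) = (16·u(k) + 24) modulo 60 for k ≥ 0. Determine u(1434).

Listing terms: u(0) = 47, u(1) = 56, u(2) = 20, u(3) = 44, u(4) = 8, u(5) = 32, u(6) = 56.
Since u(6) = u(1) = 56, the sequence is eventually periodic: after a pre-period of length 1 it cycles with period 5.
For k ≥ 1, u(k) depends only on (k - 1) mod 5. (1434 - 1) mod 5 = 3, so u(1434) = u(4) = 8.

8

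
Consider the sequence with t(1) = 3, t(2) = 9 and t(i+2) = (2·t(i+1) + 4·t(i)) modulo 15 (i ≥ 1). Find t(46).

3

Listing terms: t(1) = 3, t(2) = 9, t(3) = 0, t(4) = 6, t(5) = 12, t(6) = 3, t(7) = 9.
Since (t(6), t(7)) = (t(1), t(2)) = (3, 9) (two consecutive terms determine the rest), the sequence is periodic with period 5.
(46 - 1) mod 5 = 0, so t(46) = t(1) = 3.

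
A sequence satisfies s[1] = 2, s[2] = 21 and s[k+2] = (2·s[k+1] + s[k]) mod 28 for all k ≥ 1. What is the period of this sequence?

12

We have s[1] = 2, s[2] = 21, s[3] = 16, s[4] = 25, s[5] = 10, s[6] = 17, s[7] = 16, s[8] = 21, s[9] = 2, s[10] = 25, s[11] = 24, s[12] = 17, s[13] = 2, s[14] = 21.
The sequence repeats with period 12.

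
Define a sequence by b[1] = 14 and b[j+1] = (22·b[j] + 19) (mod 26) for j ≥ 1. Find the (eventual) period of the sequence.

We have b[1] = 14,  b[2] = 15,  b[3] = 11,  b[4] = 1,  b[5] = 15.
Since b[5] = b[2] = 15, the sequence is eventually periodic: after a pre-period of length 1 it cycles with period 3.

3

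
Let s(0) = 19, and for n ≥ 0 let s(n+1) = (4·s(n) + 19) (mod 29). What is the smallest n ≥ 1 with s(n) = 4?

9

Computing terms: s(0) = 19, s(1) = 8, s(2) = 22, s(3) = 20, s(4) = 12, s(5) = 9, s(6) = 26, s(7) = 7, s(8) = 18, s(9) = 4, s(10) = 6, s(11) = 14, s(12) = 17, s(13) = 0, s(14) = 19.
Since s(14) = s(0) = 19, the sequence is periodic with period 14.
The value 4 first appears (with n ≥ 1) at s(9).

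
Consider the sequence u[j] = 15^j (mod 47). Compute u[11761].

11

u[0] = 1; u[1] = 15; u[2] = 37; u[3] = 38; u[4] = 6; u[5] = 43; u[6] = 34; u[7] = 40; u[8] = 36; u[9] = 23; u[10] = 16; u[11] = 5; u[12] = 28; u[13] = 44; u[14] = 2; u[15] = 30; u[16] = 27; u[17] = 29; u[18] = 12; u[19] = 39; u[20] = 21; u[21] = 33; u[22] = 25; u[23] = 46; u[24] = 32; u[25] = 10; u[26] = 9; u[27] = 41; u[28] = 4; u[29] = 13; u[30] = 7; u[31] = 11; u[32] = 24; u[33] = 31; u[34] = 42; u[35] = 19; u[36] = 3; u[37] = 45; u[38] = 17; u[39] = 20; u[40] = 18; u[41] = 35; u[42] = 8; u[43] = 26; u[44] = 14; u[45] = 22; u[46] = 1.
Since u[46] = u[0] = 1, the sequence is periodic with period 46.
(11761 - 0) mod 46 = 31, so u[11761] = u[31] = 11.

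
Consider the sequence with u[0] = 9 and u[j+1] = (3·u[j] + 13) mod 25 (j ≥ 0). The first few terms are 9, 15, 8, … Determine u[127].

17

We have u[0] = 9; u[1] = 15; u[2] = 8; u[3] = 12; u[4] = 24; u[5] = 10; u[6] = 18; u[7] = 17; u[8] = 14; u[9] = 5; u[10] = 3; u[11] = 22; u[12] = 4; u[13] = 0; u[14] = 13; u[15] = 2; u[16] = 19; u[17] = 20; u[18] = 23; u[19] = 7; u[20] = 9.
The sequence repeats with period 20.
So u[127] = u[0 + ((127-0) mod 20)] = u[7] = 17.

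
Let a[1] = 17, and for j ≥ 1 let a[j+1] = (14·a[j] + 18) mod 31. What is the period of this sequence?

15

a[1] = 17, a[2] = 8, a[3] = 6, a[4] = 9, a[5] = 20, a[6] = 19, a[7] = 5, a[8] = 26, a[9] = 10, a[10] = 3, a[11] = 29, a[12] = 21, a[13] = 2, a[14] = 15, a[15] = 11, a[16] = 17.
Since a[16] = a[1] = 17, the sequence is periodic with period 15.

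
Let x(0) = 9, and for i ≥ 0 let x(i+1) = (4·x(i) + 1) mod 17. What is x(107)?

2

We have x(0) = 9,  x(1) = 3,  x(2) = 13,  x(3) = 2,  x(4) = 9.
Since x(4) = x(0) = 9, the sequence is periodic with period 4.
(107 - 0) mod 4 = 3, so x(107) = x(3) = 2.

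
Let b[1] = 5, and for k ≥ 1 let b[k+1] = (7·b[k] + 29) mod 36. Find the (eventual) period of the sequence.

18

Computing terms: b[1] = 5; b[2] = 28; b[3] = 9; b[4] = 20; b[5] = 25; b[6] = 24; b[7] = 17; b[8] = 4; b[9] = 21; b[10] = 32; b[11] = 1; b[12] = 0; b[13] = 29; b[14] = 16; b[15] = 33; b[16] = 8; b[17] = 13; b[18] = 12; b[19] = 5.
Since b[19] = b[1] = 5, the sequence is periodic with period 18.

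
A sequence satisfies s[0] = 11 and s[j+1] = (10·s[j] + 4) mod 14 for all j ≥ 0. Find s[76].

8

s[0] = 11, s[1] = 2, s[2] = 10, s[3] = 6, s[4] = 8, s[5] = 0, s[6] = 4, s[7] = 2.
Since s[7] = s[1] = 2, the sequence is eventually periodic: after a pre-period of length 1 it cycles with period 6.
For j ≥ 1, s[j] depends only on (j - 1) mod 6. (76 - 1) mod 6 = 3, so s[76] = s[4] = 8.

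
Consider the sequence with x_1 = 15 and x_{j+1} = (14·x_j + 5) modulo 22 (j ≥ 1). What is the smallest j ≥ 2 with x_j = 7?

We have x_1 = 15; x_2 = 17; x_3 = 1; x_4 = 19; x_5 = 7; x_6 = 15.
The sequence repeats with period 5.
The value 7 first appears (with j ≥ 2) at x_5.

5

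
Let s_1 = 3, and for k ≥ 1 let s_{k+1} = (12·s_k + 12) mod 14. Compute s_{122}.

6

Listing terms: s_1 = 3,  s_2 = 6,  s_3 = 0,  s_4 = 12,  s_5 = 2,  s_6 = 8,  s_7 = 10,  s_8 = 6.
Since s_8 = s_2 = 6, the sequence is eventually periodic: after a pre-period of length 1 it cycles with period 6.
For k ≥ 2, s_k depends only on (k - 2) mod 6. (122 - 2) mod 6 = 0, so s_{122} = s_2 = 6.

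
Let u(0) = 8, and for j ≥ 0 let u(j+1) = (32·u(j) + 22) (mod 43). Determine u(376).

We have u(0) = 8,  u(1) = 20,  u(2) = 17,  u(3) = 7,  u(4) = 31,  u(5) = 25,  u(6) = 5,  u(7) = 10,  u(8) = 41,  u(9) = 1,  u(10) = 11,  u(11) = 30,  u(12) = 36,  u(13) = 13,  u(14) = 8.
Since u(14) = u(0) = 8, the sequence is periodic with period 14.
So u(376) = u(0 + ((376-0) mod 14)) = u(12) = 36.

36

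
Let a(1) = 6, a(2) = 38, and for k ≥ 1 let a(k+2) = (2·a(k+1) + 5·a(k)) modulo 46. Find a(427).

22

Listing terms: a(1) = 6; a(2) = 38; a(3) = 14; a(4) = 34; a(5) = 0; a(6) = 32; a(7) = 18; a(8) = 12; a(9) = 22; a(10) = 12; a(11) = 42; a(12) = 6; a(13) = 38.
Since (a(12), a(13)) = (a(1), a(2)) = (6, 38) (two consecutive terms determine the rest), the sequence is periodic with period 11.
So a(427) = a(1 + ((427-1) mod 11)) = a(9) = 22.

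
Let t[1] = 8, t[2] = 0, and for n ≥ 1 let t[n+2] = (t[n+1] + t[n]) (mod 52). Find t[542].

Listing terms: t[1] = 8,  t[2] = 0,  t[3] = 8,  t[4] = 8,  t[5] = 16,  t[6] = 24,  t[7] = 40,  t[8] = 12,  t[9] = 0,  t[10] = 12,  t[11] = 12,  t[12] = 24,  t[13] = 36,  t[14] = 8,  t[15] = 44,  t[16] = 0,  t[17] = 44,  t[18] = 44,  t[19] = 36,  t[20] = 28,  t[21] = 12,  t[22] = 40,  t[23] = 0,  t[24] = 40,  t[25] = 40,  t[26] = 28,  t[27] = 16,  t[28] = 44,  t[29] = 8,  t[30] = 0.
The sequence repeats with period 28.
(542 - 1) mod 28 = 9, so t[542] = t[10] = 12.

12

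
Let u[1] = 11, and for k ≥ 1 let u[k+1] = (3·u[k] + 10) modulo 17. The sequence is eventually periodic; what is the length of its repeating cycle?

Listing terms: u[1] = 11, u[2] = 9, u[3] = 3, u[4] = 2, u[5] = 16, u[6] = 7, u[7] = 14, u[8] = 1, u[9] = 13, u[10] = 15, u[11] = 4, u[12] = 5, u[13] = 8, u[14] = 0, u[15] = 10, u[16] = 6, u[17] = 11.
The sequence repeats with period 16.

16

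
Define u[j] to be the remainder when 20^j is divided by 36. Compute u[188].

Listing terms: u[1] = 20,  u[2] = 4,  u[3] = 8,  u[4] = 16,  u[5] = 32,  u[6] = 28,  u[7] = 20.
The sequence repeats with period 6.
(188 - 1) mod 6 = 1, so u[188] = u[2] = 4.

4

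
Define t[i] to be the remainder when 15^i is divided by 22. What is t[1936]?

t[1] = 15; t[2] = 5; t[3] = 9; t[4] = 3; t[5] = 1; t[6] = 15.
Since t[6] = t[1] = 15, the sequence is periodic with period 5.
So t[1936] = t[1 + ((1936-1) mod 5)] = t[1] = 15.

15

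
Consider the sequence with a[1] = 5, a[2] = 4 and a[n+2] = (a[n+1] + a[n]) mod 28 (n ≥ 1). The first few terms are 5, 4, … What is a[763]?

5

Listing terms: a[1] = 5, a[2] = 4, a[3] = 9, a[4] = 13, a[5] = 22, a[6] = 7, a[7] = 1, a[8] = 8, a[9] = 9, a[10] = 17, a[11] = 26, a[12] = 15, a[13] = 13, a[14] = 0, a[15] = 13, a[16] = 13, a[17] = 26, a[18] = 11, a[19] = 9, a[20] = 20, a[21] = 1, a[22] = 21, a[23] = 22, a[24] = 15, a[25] = 9, a[26] = 24, a[27] = 5, a[28] = 1, a[29] = 6, a[30] = 7, a[31] = 13, a[32] = 20, a[33] = 5, a[34] = 25, a[35] = 2, a[36] = 27, a[37] = 1, a[38] = 0, a[39] = 1, a[40] = 1, a[41] = 2, a[42] = 3, a[43] = 5, a[44] = 8, a[45] = 13, a[46] = 21, a[47] = 6, a[48] = 27, a[49] = 5, a[50] = 4.
The sequence repeats with period 48.
So a[763] = a[1 + ((763-1) mod 48)] = a[43] = 5.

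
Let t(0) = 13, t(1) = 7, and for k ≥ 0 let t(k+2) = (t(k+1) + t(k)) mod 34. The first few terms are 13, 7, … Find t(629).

Computing terms: t(0) = 13; t(1) = 7; t(2) = 20; t(3) = 27; t(4) = 13; t(5) = 6; t(6) = 19; t(7) = 25; t(8) = 10; t(9) = 1; t(10) = 11; t(11) = 12; t(12) = 23; t(13) = 1; t(14) = 24; t(15) = 25; t(16) = 15; t(17) = 6; t(18) = 21; t(19) = 27; t(20) = 14; t(21) = 7; t(22) = 21; t(23) = 28; t(24) = 15; t(25) = 9; t(26) = 24; t(27) = 33; t(28) = 23; t(29) = 22; t(30) = 11; t(31) = 33; t(32) = 10; t(33) = 9; t(34) = 19; t(35) = 28; t(36) = 13; t(37) = 7.
Since (t(36), t(37)) = (t(0), t(1)) = (13, 7) (two consecutive terms determine the rest), the sequence is periodic with period 36.
So t(629) = t(0 + ((629-0) mod 36)) = t(17) = 6.

6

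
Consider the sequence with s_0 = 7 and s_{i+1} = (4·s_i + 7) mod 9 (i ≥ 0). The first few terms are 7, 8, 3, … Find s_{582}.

Listing terms: s_0 = 7,  s_1 = 8,  s_2 = 3,  s_3 = 1,  s_4 = 2,  s_5 = 6,  s_6 = 4,  s_7 = 5,  s_8 = 0,  s_9 = 7.
The sequence repeats with period 9.
(582 - 0) mod 9 = 6, so s_{582} = s_6 = 4.

4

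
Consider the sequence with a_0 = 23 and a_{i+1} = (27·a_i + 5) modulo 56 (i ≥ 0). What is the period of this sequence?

a_0 = 23; a_1 = 10; a_2 = 51; a_3 = 38; a_4 = 23.
Since a_4 = a_0 = 23, the sequence is periodic with period 4.

4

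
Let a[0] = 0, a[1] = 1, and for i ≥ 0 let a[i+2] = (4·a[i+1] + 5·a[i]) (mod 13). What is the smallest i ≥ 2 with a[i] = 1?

We have a[0] = 0; a[1] = 1; a[2] = 4; a[3] = 8; a[4] = 0; a[5] = 1.
The sequence repeats with period 4.
The value 1 next appears (with i ≥ 2) at a[5].

5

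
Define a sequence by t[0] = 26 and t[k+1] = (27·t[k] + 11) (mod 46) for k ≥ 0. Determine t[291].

15

t[0] = 26; t[1] = 23; t[2] = 34; t[3] = 9; t[4] = 24; t[5] = 15; t[6] = 2; t[7] = 19; t[8] = 18; t[9] = 37; t[10] = 44; t[11] = 3; t[12] = 0; t[13] = 11; t[14] = 32; t[15] = 1; t[16] = 38; t[17] = 25; t[18] = 42; t[19] = 41; t[20] = 14; t[21] = 21; t[22] = 26.
The sequence repeats with period 22.
(291 - 0) mod 22 = 5, so t[291] = t[5] = 15.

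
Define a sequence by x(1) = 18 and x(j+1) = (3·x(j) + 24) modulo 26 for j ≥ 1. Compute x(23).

0

We have x(1) = 18, x(2) = 0, x(3) = 24, x(4) = 18.
The sequence repeats with period 3.
So x(23) = x(1 + ((23-1) mod 3)) = x(2) = 0.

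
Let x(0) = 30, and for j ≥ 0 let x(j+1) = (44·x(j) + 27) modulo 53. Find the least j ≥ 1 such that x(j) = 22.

1

We have x(0) = 30; x(1) = 22; x(2) = 41; x(3) = 29; x(4) = 31; x(5) = 13; x(6) = 16; x(7) = 42; x(8) = 20; x(9) = 6; x(10) = 26; x(11) = 5; x(12) = 35; x(13) = 30.
The sequence repeats with period 13.
The value 22 first appears (with j ≥ 1) at x(1).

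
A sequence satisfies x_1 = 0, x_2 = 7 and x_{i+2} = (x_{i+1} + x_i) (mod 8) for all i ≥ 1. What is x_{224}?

x_1 = 0; x_2 = 7; x_3 = 7; x_4 = 6; x_5 = 5; x_6 = 3; x_7 = 0; x_8 = 3; x_9 = 3; x_{10} = 6; x_{11} = 1; x_{12} = 7; x_{13} = 0; x_{14} = 7.
Since (x_{13}, x_{14}) = (x_1, x_2) = (0, 7) (two consecutive terms determine the rest), the sequence is periodic with period 12.
(224 - 1) mod 12 = 7, so x_{224} = x_8 = 3.

3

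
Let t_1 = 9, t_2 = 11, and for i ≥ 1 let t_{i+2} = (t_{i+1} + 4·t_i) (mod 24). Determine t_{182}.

19

Computing terms: t_1 = 9,  t_2 = 11,  t_3 = 23,  t_4 = 19,  t_5 = 15,  t_6 = 19,  t_7 = 7,  t_8 = 11,  t_9 = 15,  t_{10} = 11,  t_{11} = 23.
Since (t_{10}, t_{11}) = (t_2, t_3) = (11, 23) (two consecutive terms determine the rest), the sequence is eventually periodic: after a pre-period of length 1 it cycles with period 8.
For i ≥ 2, t_i depends only on (i - 2) mod 8. (182 - 2) mod 8 = 4, so t_{182} = t_6 = 19.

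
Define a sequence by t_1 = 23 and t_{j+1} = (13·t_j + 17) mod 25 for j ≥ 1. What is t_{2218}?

21

t_1 = 23; t_2 = 16; t_3 = 0; t_4 = 17; t_5 = 13; t_6 = 11; t_7 = 10; t_8 = 22; t_9 = 3; t_{10} = 6; t_{11} = 20; t_{12} = 2; t_{13} = 18; t_{14} = 1; t_{15} = 5; t_{16} = 7; t_{17} = 8; t_{18} = 21; t_{19} = 15; t_{20} = 12; t_{21} = 23.
The sequence repeats with period 20.
(2218 - 1) mod 20 = 17, so t_{2218} = t_{18} = 21.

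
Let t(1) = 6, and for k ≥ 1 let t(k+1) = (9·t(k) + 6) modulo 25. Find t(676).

5

Computing terms: t(1) = 6; t(2) = 10; t(3) = 21; t(4) = 20; t(5) = 11; t(6) = 5; t(7) = 1; t(8) = 15; t(9) = 16; t(10) = 0; t(11) = 6.
Since t(11) = t(1) = 6, the sequence is periodic with period 10.
So t(676) = t(1 + ((676-1) mod 10)) = t(6) = 5.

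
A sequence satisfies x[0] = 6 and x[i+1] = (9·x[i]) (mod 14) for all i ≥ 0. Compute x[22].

12

We have x[0] = 6,  x[1] = 12,  x[2] = 10,  x[3] = 6.
The sequence repeats with period 3.
So x[22] = x[0 + ((22-0) mod 3)] = x[1] = 12.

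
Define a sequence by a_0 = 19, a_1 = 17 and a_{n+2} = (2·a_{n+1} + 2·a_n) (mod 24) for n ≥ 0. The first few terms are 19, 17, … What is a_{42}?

16

Computing terms: a_0 = 19, a_1 = 17, a_2 = 0, a_3 = 10, a_4 = 20, a_5 = 12, a_6 = 16, a_7 = 8, a_8 = 0, a_9 = 16, a_{10} = 8.
Since (a_9, a_{10}) = (a_6, a_7) = (16, 8) (two consecutive terms determine the rest), the sequence is eventually periodic: after a pre-period of length 6 it cycles with period 3.
For n ≥ 6, a_n depends only on (n - 6) mod 3. (42 - 6) mod 3 = 0, so a_{42} = a_6 = 16.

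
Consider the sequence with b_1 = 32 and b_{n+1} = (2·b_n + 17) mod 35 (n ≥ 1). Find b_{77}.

Listing terms: b_1 = 32, b_2 = 11, b_3 = 4, b_4 = 25, b_5 = 32.
The sequence repeats with period 4.
So b_{77} = b_{1 + ((77-1) mod 4)} = b_1 = 32.

32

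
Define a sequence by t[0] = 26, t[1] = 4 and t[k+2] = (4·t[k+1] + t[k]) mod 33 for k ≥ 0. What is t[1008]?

We have t[0] = 26, t[1] = 4, t[2] = 9, t[3] = 7, t[4] = 4, t[5] = 23, t[6] = 30, t[7] = 11, t[8] = 8, t[9] = 10, t[10] = 15, t[11] = 4, t[12] = 31, t[13] = 29, t[14] = 15, t[15] = 23, t[16] = 8, t[17] = 22, t[18] = 30, t[19] = 10, t[20] = 4, t[21] = 26, t[22] = 9, t[23] = 29, t[24] = 26, t[25] = 1, t[26] = 30, t[27] = 22, t[28] = 19, t[29] = 32, t[30] = 15, t[31] = 26, t[32] = 20, t[33] = 7, t[34] = 15, t[35] = 1, t[36] = 19, t[37] = 11, t[38] = 30, t[39] = 32, t[40] = 26, t[41] = 4.
Since (t[40], t[41]) = (t[0], t[1]) = (26, 4) (two consecutive terms determine the rest), the sequence is periodic with period 40.
So t[1008] = t[0 + ((1008-0) mod 40)] = t[8] = 8.

8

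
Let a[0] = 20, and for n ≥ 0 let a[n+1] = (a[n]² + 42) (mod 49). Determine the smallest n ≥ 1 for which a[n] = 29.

3

Listing terms: a[0] = 20, a[1] = 1, a[2] = 43, a[3] = 29, a[4] = 1.
Since a[4] = a[1] = 1, the sequence is eventually periodic: after a pre-period of length 1 it cycles with period 3.
The value 29 first appears (with n ≥ 1) at a[3].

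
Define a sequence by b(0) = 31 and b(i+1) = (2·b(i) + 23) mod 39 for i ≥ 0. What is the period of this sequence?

12

We have b(0) = 31; b(1) = 7; b(2) = 37; b(3) = 19; b(4) = 22; b(5) = 28; b(6) = 1; b(7) = 25; b(8) = 34; b(9) = 13; b(10) = 10; b(11) = 4; b(12) = 31.
Since b(12) = b(0) = 31, the sequence is periodic with period 12.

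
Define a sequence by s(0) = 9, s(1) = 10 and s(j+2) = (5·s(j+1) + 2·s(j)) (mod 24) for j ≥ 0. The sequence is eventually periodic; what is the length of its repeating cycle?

3

We have s(0) = 9,  s(1) = 10,  s(2) = 20,  s(3) = 0,  s(4) = 16,  s(5) = 8,  s(6) = 0,  s(7) = 16.
Since (s(6), s(7)) = (s(3), s(4)) = (0, 16) (two consecutive terms determine the rest), the sequence is eventually periodic: after a pre-period of length 3 it cycles with period 3.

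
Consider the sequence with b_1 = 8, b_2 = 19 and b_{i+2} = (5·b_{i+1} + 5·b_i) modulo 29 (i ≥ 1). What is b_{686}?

b_1 = 8; b_2 = 19; b_3 = 19; b_4 = 16; b_5 = 1; b_6 = 27; b_7 = 24; b_8 = 23; b_9 = 3; b_{10} = 14; b_{11} = 27; b_{12} = 2; b_{13} = 0; b_{14} = 10; b_{15} = 21; b_{16} = 10; b_{17} = 10; b_{18} = 13; b_{19} = 28; b_{20} = 2; b_{21} = 5; b_{22} = 6; b_{23} = 26; b_{24} = 15; b_{25} = 2; b_{26} = 27; b_{27} = 0; b_{28} = 19; b_{29} = 8; b_{30} = 19.
Since (b_{29}, b_{30}) = (b_1, b_2) = (8, 19) (two consecutive terms determine the rest), the sequence is periodic with period 28.
(686 - 1) mod 28 = 13, so b_{686} = b_{14} = 10.

10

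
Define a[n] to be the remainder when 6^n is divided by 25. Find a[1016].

Computing terms: a[1] = 6; a[2] = 11; a[3] = 16; a[4] = 21; a[5] = 1; a[6] = 6.
Since a[6] = a[1] = 6, the sequence is periodic with period 5.
So a[1016] = a[1 + ((1016-1) mod 5)] = a[1] = 6.

6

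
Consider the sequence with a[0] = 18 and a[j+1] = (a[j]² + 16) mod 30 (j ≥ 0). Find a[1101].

2

Computing terms: a[0] = 18; a[1] = 10; a[2] = 26; a[3] = 2; a[4] = 20; a[5] = 26.
Since a[5] = a[2] = 26, the sequence is eventually periodic: after a pre-period of length 2 it cycles with period 3.
For j ≥ 2, a[j] depends only on (j - 2) mod 3. (1101 - 2) mod 3 = 1, so a[1101] = a[3] = 2.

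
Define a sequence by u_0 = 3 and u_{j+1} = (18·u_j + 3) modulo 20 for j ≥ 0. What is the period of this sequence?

4

Listing terms: u_0 = 3; u_1 = 17; u_2 = 9; u_3 = 5; u_4 = 13; u_5 = 17.
Since u_5 = u_1 = 17, the sequence is eventually periodic: after a pre-period of length 1 it cycles with period 4.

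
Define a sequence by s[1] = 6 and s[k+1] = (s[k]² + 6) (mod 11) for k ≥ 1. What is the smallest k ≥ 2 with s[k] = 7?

4

s[1] = 6,  s[2] = 9,  s[3] = 10,  s[4] = 7,  s[5] = 0,  s[6] = 6.
The sequence repeats with period 5.
The value 7 first appears (with k ≥ 2) at s[4].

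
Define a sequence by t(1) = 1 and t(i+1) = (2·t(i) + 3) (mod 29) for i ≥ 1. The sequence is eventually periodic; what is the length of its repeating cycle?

28

Listing terms: t(1) = 1, t(2) = 5, t(3) = 13, t(4) = 0, t(5) = 3, t(6) = 9, t(7) = 21, t(8) = 16, t(9) = 6, t(10) = 15, t(11) = 4, t(12) = 11, t(13) = 25, t(14) = 24, t(15) = 22, t(16) = 18, t(17) = 10, t(18) = 23, t(19) = 20, t(20) = 14, t(21) = 2, t(22) = 7, t(23) = 17, t(24) = 8, t(25) = 19, t(26) = 12, t(27) = 27, t(28) = 28, t(29) = 1.
The sequence repeats with period 28.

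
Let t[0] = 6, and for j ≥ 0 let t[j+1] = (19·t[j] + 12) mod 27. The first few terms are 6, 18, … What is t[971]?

21

We have t[0] = 6,  t[1] = 18,  t[2] = 3,  t[3] = 15,  t[4] = 0,  t[5] = 12,  t[6] = 24,  t[7] = 9,  t[8] = 21,  t[9] = 6.
Since t[9] = t[0] = 6, the sequence is periodic with period 9.
So t[971] = t[0 + ((971-0) mod 9)] = t[8] = 21.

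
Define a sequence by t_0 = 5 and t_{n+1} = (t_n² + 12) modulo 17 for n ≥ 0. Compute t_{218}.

4

t_0 = 5, t_1 = 3, t_2 = 4, t_3 = 11, t_4 = 14, t_5 = 4.
Since t_5 = t_2 = 4, the sequence is eventually periodic: after a pre-period of length 2 it cycles with period 3.
For n ≥ 2, t_n depends only on (n - 2) mod 3. (218 - 2) mod 3 = 0, so t_{218} = t_2 = 4.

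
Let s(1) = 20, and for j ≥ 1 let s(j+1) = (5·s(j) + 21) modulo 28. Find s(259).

6

Computing terms: s(1) = 20,  s(2) = 9,  s(3) = 10,  s(4) = 15,  s(5) = 12,  s(6) = 25,  s(7) = 6,  s(8) = 23,  s(9) = 24,  s(10) = 1,  s(11) = 26,  s(12) = 11,  s(13) = 20.
The sequence repeats with period 12.
So s(259) = s(1 + ((259-1) mod 12)) = s(7) = 6.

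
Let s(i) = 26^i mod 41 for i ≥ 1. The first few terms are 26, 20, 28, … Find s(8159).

30

Listing terms: s(1) = 26; s(2) = 20; s(3) = 28; s(4) = 31; s(5) = 27; s(6) = 5; s(7) = 7; s(8) = 18; s(9) = 17; s(10) = 32; s(11) = 12; s(12) = 25; s(13) = 35; s(14) = 8; s(15) = 3; s(16) = 37; s(17) = 19; s(18) = 2; s(19) = 11; s(20) = 40; s(21) = 15; s(22) = 21; s(23) = 13; s(24) = 10; s(25) = 14; s(26) = 36; s(27) = 34; s(28) = 23; s(29) = 24; s(30) = 9; s(31) = 29; s(32) = 16; s(33) = 6; s(34) = 33; s(35) = 38; s(36) = 4; s(37) = 22; s(38) = 39; s(39) = 30; s(40) = 1; s(41) = 26.
The sequence repeats with period 40.
So s(8159) = s(1 + ((8159-1) mod 40)) = s(39) = 30.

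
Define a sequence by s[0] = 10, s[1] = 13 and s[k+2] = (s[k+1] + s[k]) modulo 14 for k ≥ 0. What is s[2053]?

s[0] = 10, s[1] = 13, s[2] = 9, s[3] = 8, s[4] = 3, s[5] = 11, s[6] = 0, s[7] = 11, s[8] = 11, s[9] = 8, s[10] = 5, s[11] = 13, s[12] = 4, s[13] = 3, s[14] = 7, s[15] = 10, s[16] = 3, s[17] = 13, s[18] = 2, s[19] = 1, s[20] = 3, s[21] = 4, s[22] = 7, s[23] = 11, s[24] = 4, s[25] = 1, s[26] = 5, s[27] = 6, s[28] = 11, s[29] = 3, s[30] = 0, s[31] = 3, s[32] = 3, s[33] = 6, s[34] = 9, s[35] = 1, s[36] = 10, s[37] = 11, s[38] = 7, s[39] = 4, s[40] = 11, s[41] = 1, s[42] = 12, s[43] = 13, s[44] = 11, s[45] = 10, s[46] = 7, s[47] = 3, s[48] = 10, s[49] = 13.
The sequence repeats with period 48.
So s[2053] = s[0 + ((2053-0) mod 48)] = s[37] = 11.

11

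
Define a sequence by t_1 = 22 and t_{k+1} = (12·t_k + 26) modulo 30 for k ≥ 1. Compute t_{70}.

We have t_1 = 22; t_2 = 20; t_3 = 26; t_4 = 8; t_5 = 2; t_6 = 20.
Since t_6 = t_2 = 20, the sequence is eventually periodic: after a pre-period of length 1 it cycles with period 4.
For k ≥ 2, t_k depends only on (k - 2) mod 4. (70 - 2) mod 4 = 0, so t_{70} = t_2 = 20.

20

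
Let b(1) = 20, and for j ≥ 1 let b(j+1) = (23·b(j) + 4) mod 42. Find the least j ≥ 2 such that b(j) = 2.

Listing terms: b(1) = 20, b(2) = 2, b(3) = 8, b(4) = 20.
The sequence repeats with period 3.
The value 2 first appears (with j ≥ 2) at b(2).

2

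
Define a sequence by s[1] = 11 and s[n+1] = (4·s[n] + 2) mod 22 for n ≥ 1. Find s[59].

20

s[1] = 11,  s[2] = 2,  s[3] = 10,  s[4] = 20,  s[5] = 16,  s[6] = 0,  s[7] = 2.
Since s[7] = s[2] = 2, the sequence is eventually periodic: after a pre-period of length 1 it cycles with period 5.
For n ≥ 2, s[n] depends only on (n - 2) mod 5. (59 - 2) mod 5 = 2, so s[59] = s[4] = 20.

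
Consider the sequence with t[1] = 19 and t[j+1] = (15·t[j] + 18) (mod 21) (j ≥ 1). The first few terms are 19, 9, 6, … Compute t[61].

Listing terms: t[1] = 19,  t[2] = 9,  t[3] = 6,  t[4] = 3,  t[5] = 0,  t[6] = 18,  t[7] = 15,  t[8] = 12,  t[9] = 9.
Since t[9] = t[2] = 9, the sequence is eventually periodic: after a pre-period of length 1 it cycles with period 7.
For j ≥ 2, t[j] depends only on (j - 2) mod 7. (61 - 2) mod 7 = 3, so t[61] = t[5] = 0.

0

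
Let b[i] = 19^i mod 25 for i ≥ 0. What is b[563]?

9

We have b[0] = 1; b[1] = 19; b[2] = 11; b[3] = 9; b[4] = 21; b[5] = 24; b[6] = 6; b[7] = 14; b[8] = 16; b[9] = 4; b[10] = 1.
The sequence repeats with period 10.
So b[563] = b[0 + ((563-0) mod 10)] = b[3] = 9.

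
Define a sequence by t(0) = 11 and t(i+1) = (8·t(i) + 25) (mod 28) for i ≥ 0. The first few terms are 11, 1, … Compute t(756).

25

t(0) = 11,  t(1) = 1,  t(2) = 5,  t(3) = 9,  t(4) = 13,  t(5) = 17,  t(6) = 21,  t(7) = 25,  t(8) = 1.
Since t(8) = t(1) = 1, the sequence is eventually periodic: after a pre-period of length 1 it cycles with period 7.
For i ≥ 1, t(i) depends only on (i - 1) mod 7. (756 - 1) mod 7 = 6, so t(756) = t(7) = 25.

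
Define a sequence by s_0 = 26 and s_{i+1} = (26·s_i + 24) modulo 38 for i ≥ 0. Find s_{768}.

26

s_0 = 26, s_1 = 16, s_2 = 22, s_3 = 26.
Since s_3 = s_0 = 26, the sequence is periodic with period 3.
So s_{768} = s_{0 + ((768-0) mod 3)} = s_0 = 26.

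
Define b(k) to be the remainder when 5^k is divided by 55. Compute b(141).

Computing terms: b(0) = 1,  b(1) = 5,  b(2) = 25,  b(3) = 15,  b(4) = 20,  b(5) = 45,  b(6) = 5.
Since b(6) = b(1) = 5, the sequence is eventually periodic: after a pre-period of length 1 it cycles with period 5.
For k ≥ 1, b(k) depends only on (k - 1) mod 5. (141 - 1) mod 5 = 0, so b(141) = b(1) = 5.

5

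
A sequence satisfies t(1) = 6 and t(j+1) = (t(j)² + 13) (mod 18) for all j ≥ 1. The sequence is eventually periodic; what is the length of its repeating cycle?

Computing terms: t(1) = 6, t(2) = 13, t(3) = 2, t(4) = 17, t(5) = 14, t(6) = 11, t(7) = 8, t(8) = 5, t(9) = 2.
Since t(9) = t(3) = 2, the sequence is eventually periodic: after a pre-period of length 2 it cycles with period 6.

6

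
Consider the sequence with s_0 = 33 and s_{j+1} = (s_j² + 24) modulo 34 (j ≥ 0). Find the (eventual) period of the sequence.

3

s_0 = 33; s_1 = 25; s_2 = 3; s_3 = 33.
Since s_3 = s_0 = 33, the sequence is periodic with period 3.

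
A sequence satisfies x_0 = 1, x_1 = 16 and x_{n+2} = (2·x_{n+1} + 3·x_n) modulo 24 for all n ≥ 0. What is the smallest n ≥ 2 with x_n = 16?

Listing terms: x_0 = 1,  x_1 = 16,  x_2 = 11,  x_3 = 22,  x_4 = 5,  x_5 = 4,  x_6 = 23,  x_7 = 10,  x_8 = 17,  x_9 = 16,  x_{10} = 11.
Since (x_9, x_{10}) = (x_1, x_2) = (16, 11) (two consecutive terms determine the rest), the sequence is eventually periodic: after a pre-period of length 1 it cycles with period 8.
The value 16 next appears (with n ≥ 2) at x_9.

9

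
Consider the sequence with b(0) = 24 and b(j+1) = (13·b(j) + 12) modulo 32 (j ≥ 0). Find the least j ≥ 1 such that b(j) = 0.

2

Listing terms: b(0) = 24,  b(1) = 4,  b(2) = 0,  b(3) = 12,  b(4) = 8,  b(5) = 20,  b(6) = 16,  b(7) = 28,  b(8) = 24.
Since b(8) = b(0) = 24, the sequence is periodic with period 8.
The value 0 first appears (with j ≥ 1) at b(2).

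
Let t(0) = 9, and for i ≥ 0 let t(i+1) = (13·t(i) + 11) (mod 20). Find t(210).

Computing terms: t(0) = 9, t(1) = 8, t(2) = 15, t(3) = 6, t(4) = 9.
Since t(4) = t(0) = 9, the sequence is periodic with period 4.
So t(210) = t(0 + ((210-0) mod 4)) = t(2) = 15.

15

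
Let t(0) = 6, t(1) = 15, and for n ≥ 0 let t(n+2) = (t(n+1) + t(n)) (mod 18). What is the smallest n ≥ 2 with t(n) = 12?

Computing terms: t(0) = 6; t(1) = 15; t(2) = 3; t(3) = 0; t(4) = 3; t(5) = 3; t(6) = 6; t(7) = 9; t(8) = 15; t(9) = 6; t(10) = 3; t(11) = 9; t(12) = 12; t(13) = 3; t(14) = 15; t(15) = 0; t(16) = 15; t(17) = 15; t(18) = 12; t(19) = 9; t(20) = 3; t(21) = 12; t(22) = 15; t(23) = 9; t(24) = 6; t(25) = 15.
Since (t(24), t(25)) = (t(0), t(1)) = (6, 15) (two consecutive terms determine the rest), the sequence is periodic with period 24.
The value 12 first appears (with n ≥ 2) at t(12).

12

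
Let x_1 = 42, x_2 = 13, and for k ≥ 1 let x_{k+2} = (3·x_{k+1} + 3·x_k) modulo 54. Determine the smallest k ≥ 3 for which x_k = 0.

Computing terms: x_1 = 42,  x_2 = 13,  x_3 = 3,  x_4 = 48,  x_5 = 45,  x_6 = 9,  x_7 = 0,  x_8 = 27,  x_9 = 27,  x_{10} = 0,  x_{11} = 27.
Since (x_{10}, x_{11}) = (x_7, x_8) = (0, 27) (two consecutive terms determine the rest), the sequence is eventually periodic: after a pre-period of length 6 it cycles with period 3.
The value 0 first appears (with k ≥ 3) at x_7.

7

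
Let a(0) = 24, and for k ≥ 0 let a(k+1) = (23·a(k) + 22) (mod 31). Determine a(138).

27

a(0) = 24; a(1) = 16; a(2) = 18; a(3) = 2; a(4) = 6; a(5) = 5; a(6) = 13; a(7) = 11; a(8) = 27; a(9) = 23; a(10) = 24.
The sequence repeats with period 10.
So a(138) = a(0 + ((138-0) mod 10)) = a(8) = 27.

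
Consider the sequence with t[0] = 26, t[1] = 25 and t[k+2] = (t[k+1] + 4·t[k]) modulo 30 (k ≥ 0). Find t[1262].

t[0] = 26, t[1] = 25, t[2] = 9, t[3] = 19, t[4] = 25, t[5] = 11, t[6] = 21, t[7] = 5, t[8] = 29, t[9] = 19, t[10] = 15, t[11] = 1, t[12] = 1, t[13] = 5, t[14] = 9, t[15] = 29, t[16] = 5, t[17] = 1, t[18] = 21, t[19] = 25, t[20] = 19, t[21] = 29, t[22] = 15, t[23] = 11, t[24] = 11, t[25] = 25, t[26] = 9.
Since (t[25], t[26]) = (t[1], t[2]) = (25, 9) (two consecutive terms determine the rest), the sequence is eventually periodic: after a pre-period of length 1 it cycles with period 24.
For k ≥ 1, t[k] depends only on (k - 1) mod 24. (1262 - 1) mod 24 = 13, so t[1262] = t[14] = 9.

9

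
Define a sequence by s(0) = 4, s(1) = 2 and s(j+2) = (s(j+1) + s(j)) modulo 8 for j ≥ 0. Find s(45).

0

Computing terms: s(0) = 4, s(1) = 2, s(2) = 6, s(3) = 0, s(4) = 6, s(5) = 6, s(6) = 4, s(7) = 2.
The sequence repeats with period 6.
So s(45) = s(0 + ((45-0) mod 6)) = s(3) = 0.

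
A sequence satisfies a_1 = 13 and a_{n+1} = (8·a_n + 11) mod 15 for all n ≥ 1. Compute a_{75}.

1

a_1 = 13,  a_2 = 10,  a_3 = 1,  a_4 = 4,  a_5 = 13.
Since a_5 = a_1 = 13, the sequence is periodic with period 4.
(75 - 1) mod 4 = 2, so a_{75} = a_3 = 1.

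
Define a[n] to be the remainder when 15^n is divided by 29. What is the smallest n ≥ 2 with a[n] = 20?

Computing terms: a[1] = 15, a[2] = 22, a[3] = 11, a[4] = 20, a[5] = 10, a[6] = 5, a[7] = 17, a[8] = 23, a[9] = 26, a[10] = 13, a[11] = 21, a[12] = 25, a[13] = 27, a[14] = 28, a[15] = 14, a[16] = 7, a[17] = 18, a[18] = 9, a[19] = 19, a[20] = 24, a[21] = 12, a[22] = 6, a[23] = 3, a[24] = 16, a[25] = 8, a[26] = 4, a[27] = 2, a[28] = 1, a[29] = 15.
Since a[29] = a[1] = 15, the sequence is periodic with period 28.
The value 20 first appears (with n ≥ 2) at a[4].

4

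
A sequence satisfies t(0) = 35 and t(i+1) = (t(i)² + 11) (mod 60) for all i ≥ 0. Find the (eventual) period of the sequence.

6

We have t(0) = 35, t(1) = 36, t(2) = 47, t(3) = 0, t(4) = 11, t(5) = 12, t(6) = 35.
Since t(6) = t(0) = 35, the sequence is periodic with period 6.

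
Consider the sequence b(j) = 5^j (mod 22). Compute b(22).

We have b(0) = 1,  b(1) = 5,  b(2) = 3,  b(3) = 15,  b(4) = 9,  b(5) = 1.
Since b(5) = b(0) = 1, the sequence is periodic with period 5.
So b(22) = b(0 + ((22-0) mod 5)) = b(2) = 3.

3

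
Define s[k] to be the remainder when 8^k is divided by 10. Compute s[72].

Listing terms: s[0] = 1,  s[1] = 8,  s[2] = 4,  s[3] = 2,  s[4] = 6,  s[5] = 8.
Since s[5] = s[1] = 8, the sequence is eventually periodic: after a pre-period of length 1 it cycles with period 4.
For k ≥ 1, s[k] depends only on (k - 1) mod 4. (72 - 1) mod 4 = 3, so s[72] = s[4] = 6.

6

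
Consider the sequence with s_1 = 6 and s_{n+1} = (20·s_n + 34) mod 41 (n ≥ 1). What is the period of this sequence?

20

Computing terms: s_1 = 6,  s_2 = 31,  s_3 = 39,  s_4 = 35,  s_5 = 37,  s_6 = 36,  s_7 = 16,  s_8 = 26,  s_9 = 21,  s_{10} = 3,  s_{11} = 12,  s_{12} = 28,  s_{13} = 20,  s_{14} = 24,  s_{15} = 22,  s_{16} = 23,  s_{17} = 2,  s_{18} = 33,  s_{19} = 38,  s_{20} = 15,  s_{21} = 6.
Since s_{21} = s_1 = 6, the sequence is periodic with period 20.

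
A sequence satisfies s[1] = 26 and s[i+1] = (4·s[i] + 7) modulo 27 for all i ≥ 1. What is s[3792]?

1

s[1] = 26; s[2] = 3; s[3] = 19; s[4] = 2; s[5] = 15; s[6] = 13; s[7] = 5; s[8] = 0; s[9] = 7; s[10] = 8; s[11] = 12; s[12] = 1; s[13] = 11; s[14] = 24; s[15] = 22; s[16] = 14; s[17] = 9; s[18] = 16; s[19] = 17; s[20] = 21; s[21] = 10; s[22] = 20; s[23] = 6; s[24] = 4; s[25] = 23; s[26] = 18; s[27] = 25; s[28] = 26.
Since s[28] = s[1] = 26, the sequence is periodic with period 27.
So s[3792] = s[1 + ((3792-1) mod 27)] = s[12] = 1.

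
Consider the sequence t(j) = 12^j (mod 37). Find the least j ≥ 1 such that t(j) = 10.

We have t(0) = 1; t(1) = 12; t(2) = 33; t(3) = 26; t(4) = 16; t(5) = 7; t(6) = 10; t(7) = 9; t(8) = 34; t(9) = 1.
The sequence repeats with period 9.
The value 10 first appears (with j ≥ 1) at t(6).

6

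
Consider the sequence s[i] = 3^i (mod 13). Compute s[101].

Computing terms: s[0] = 1; s[1] = 3; s[2] = 9; s[3] = 1.
Since s[3] = s[0] = 1, the sequence is periodic with period 3.
(101 - 0) mod 3 = 2, so s[101] = s[2] = 9.

9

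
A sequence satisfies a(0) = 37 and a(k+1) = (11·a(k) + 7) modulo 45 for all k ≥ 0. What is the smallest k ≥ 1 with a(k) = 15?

a(0) = 37,  a(1) = 9,  a(2) = 16,  a(3) = 3,  a(4) = 40,  a(5) = 42,  a(6) = 19,  a(7) = 36,  a(8) = 43,  a(9) = 30,  a(10) = 22,  a(11) = 24,  a(12) = 1,  a(13) = 18,  a(14) = 25,  a(15) = 12,  a(16) = 4,  a(17) = 6,  a(18) = 28,  a(19) = 0,  a(20) = 7,  a(21) = 39,  a(22) = 31,  a(23) = 33,  a(24) = 10,  a(25) = 27,  a(26) = 34,  a(27) = 21,  a(28) = 13,  a(29) = 15,  a(30) = 37.
Since a(30) = a(0) = 37, the sequence is periodic with period 30.
The value 15 first appears (with k ≥ 1) at a(29).

29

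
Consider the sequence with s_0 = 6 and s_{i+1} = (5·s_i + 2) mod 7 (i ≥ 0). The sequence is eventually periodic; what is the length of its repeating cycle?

We have s_0 = 6; s_1 = 4; s_2 = 1; s_3 = 0; s_4 = 2; s_5 = 5; s_6 = 6.
Since s_6 = s_0 = 6, the sequence is periodic with period 6.

6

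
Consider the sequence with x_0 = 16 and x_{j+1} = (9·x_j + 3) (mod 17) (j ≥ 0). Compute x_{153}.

We have x_0 = 16, x_1 = 11, x_2 = 0, x_3 = 3, x_4 = 13, x_5 = 1, x_6 = 12, x_7 = 9, x_8 = 16.
Since x_8 = x_0 = 16, the sequence is periodic with period 8.
So x_{153} = x_{0 + ((153-0) mod 8)} = x_1 = 11.

11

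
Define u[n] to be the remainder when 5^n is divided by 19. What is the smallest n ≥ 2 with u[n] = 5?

We have u[1] = 5,  u[2] = 6,  u[3] = 11,  u[4] = 17,  u[5] = 9,  u[6] = 7,  u[7] = 16,  u[8] = 4,  u[9] = 1,  u[10] = 5.
The sequence repeats with period 9.
The value 5 next appears (with n ≥ 2) at u[10].

10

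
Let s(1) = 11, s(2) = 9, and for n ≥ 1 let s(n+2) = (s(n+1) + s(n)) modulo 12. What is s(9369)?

Listing terms: s(1) = 11,  s(2) = 9,  s(3) = 8,  s(4) = 5,  s(5) = 1,  s(6) = 6,  s(7) = 7,  s(8) = 1,  s(9) = 8,  s(10) = 9,  s(11) = 5,  s(12) = 2,  s(13) = 7,  s(14) = 9,  s(15) = 4,  s(16) = 1,  s(17) = 5,  s(18) = 6,  s(19) = 11,  s(20) = 5,  s(21) = 4,  s(22) = 9,  s(23) = 1,  s(24) = 10,  s(25) = 11,  s(26) = 9.
The sequence repeats with period 24.
(9369 - 1) mod 24 = 8, so s(9369) = s(9) = 8.

8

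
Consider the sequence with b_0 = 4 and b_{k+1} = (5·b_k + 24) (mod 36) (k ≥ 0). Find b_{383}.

Computing terms: b_0 = 4, b_1 = 8, b_2 = 28, b_3 = 20, b_4 = 16, b_5 = 32, b_6 = 4.
The sequence repeats with period 6.
So b_{383} = b_{0 + ((383-0) mod 6)} = b_5 = 32.

32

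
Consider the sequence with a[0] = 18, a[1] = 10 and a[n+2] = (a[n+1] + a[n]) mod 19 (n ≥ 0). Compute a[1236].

2

a[0] = 18; a[1] = 10; a[2] = 9; a[3] = 0; a[4] = 9; a[5] = 9; a[6] = 18; a[7] = 8; a[8] = 7; a[9] = 15; a[10] = 3; a[11] = 18; a[12] = 2; a[13] = 1; a[14] = 3; a[15] = 4; a[16] = 7; a[17] = 11; a[18] = 18; a[19] = 10.
Since (a[18], a[19]) = (a[0], a[1]) = (18, 10) (two consecutive terms determine the rest), the sequence is periodic with period 18.
(1236 - 0) mod 18 = 12, so a[1236] = a[12] = 2.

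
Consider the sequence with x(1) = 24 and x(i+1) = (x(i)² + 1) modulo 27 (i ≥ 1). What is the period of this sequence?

x(1) = 24,  x(2) = 10,  x(3) = 20,  x(4) = 23,  x(5) = 17,  x(6) = 20.
Since x(6) = x(3) = 20, the sequence is eventually periodic: after a pre-period of length 2 it cycles with period 3.

3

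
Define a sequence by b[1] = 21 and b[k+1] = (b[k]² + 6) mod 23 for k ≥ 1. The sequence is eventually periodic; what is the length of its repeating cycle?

Computing terms: b[1] = 21,  b[2] = 10,  b[3] = 14,  b[4] = 18,  b[5] = 8,  b[6] = 1,  b[7] = 7,  b[8] = 9,  b[9] = 18.
Since b[9] = b[4] = 18, the sequence is eventually periodic: after a pre-period of length 3 it cycles with period 5.

5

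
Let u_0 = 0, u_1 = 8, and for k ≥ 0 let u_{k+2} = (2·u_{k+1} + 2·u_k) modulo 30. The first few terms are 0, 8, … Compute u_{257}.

u_0 = 0, u_1 = 8, u_2 = 16, u_3 = 18, u_4 = 8, u_5 = 22, u_6 = 0, u_7 = 14, u_8 = 28, u_9 = 24, u_{10} = 14, u_{11} = 16, u_{12} = 0, u_{13} = 2, u_{14} = 4, u_{15} = 12, u_{16} = 2, u_{17} = 28, u_{18} = 0, u_{19} = 26, u_{20} = 22, u_{21} = 6, u_{22} = 26, u_{23} = 4, u_{24} = 0, u_{25} = 8.
The sequence repeats with period 24.
So u_{257} = u_{0 + ((257-0) mod 24)} = u_{17} = 28.

28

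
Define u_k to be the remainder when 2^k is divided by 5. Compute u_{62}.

4

We have u_0 = 1, u_1 = 2, u_2 = 4, u_3 = 3, u_4 = 1.
Since u_4 = u_0 = 1, the sequence is periodic with period 4.
So u_{62} = u_{0 + ((62-0) mod 4)} = u_2 = 4.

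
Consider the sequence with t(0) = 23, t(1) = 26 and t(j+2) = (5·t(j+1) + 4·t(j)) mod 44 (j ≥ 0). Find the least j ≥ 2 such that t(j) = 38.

We have t(0) = 23; t(1) = 26; t(2) = 2; t(3) = 26; t(4) = 6; t(5) = 2; t(6) = 34; t(7) = 2; t(8) = 14; t(9) = 34; t(10) = 6; t(11) = 34; t(12) = 18; t(13) = 6; t(14) = 14; t(15) = 6; t(16) = 42; t(17) = 14; t(18) = 18; t(19) = 14; t(20) = 10; t(21) = 18; t(22) = 42; t(23) = 18; t(24) = 38; t(25) = 42; t(26) = 10; t(27) = 42; t(28) = 30; t(29) = 10; t(30) = 38; t(31) = 10; t(32) = 26; t(33) = 38; t(34) = 30; t(35) = 38; t(36) = 2; t(37) = 30; t(38) = 26; t(39) = 30; t(40) = 34; t(41) = 26; t(42) = 2.
Since (t(41), t(42)) = (t(1), t(2)) = (26, 2) (two consecutive terms determine the rest), the sequence is eventually periodic: after a pre-period of length 1 it cycles with period 40.
The value 38 first appears (with j ≥ 2) at t(24).

24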